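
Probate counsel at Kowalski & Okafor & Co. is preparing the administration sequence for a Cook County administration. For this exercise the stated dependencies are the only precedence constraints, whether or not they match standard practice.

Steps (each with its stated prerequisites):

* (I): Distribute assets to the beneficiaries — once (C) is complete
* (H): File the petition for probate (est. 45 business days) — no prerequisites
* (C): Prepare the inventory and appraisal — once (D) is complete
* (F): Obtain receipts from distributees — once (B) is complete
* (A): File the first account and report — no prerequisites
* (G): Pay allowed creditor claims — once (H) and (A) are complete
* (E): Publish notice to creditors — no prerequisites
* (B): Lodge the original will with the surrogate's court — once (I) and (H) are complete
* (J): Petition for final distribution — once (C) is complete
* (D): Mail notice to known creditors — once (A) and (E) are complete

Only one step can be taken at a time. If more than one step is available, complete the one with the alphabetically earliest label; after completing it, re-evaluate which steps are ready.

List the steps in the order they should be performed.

(A), (E), (D), (C), (H), (G), (I), (B), (F), (J)

Nothing is required for (A), (E) and (H). (A) has the earlier label → (A) first.
Ready: (E) and (H). (E) has the earlier label → (E).
(D) now also ready, so the ready set is {(D), (H)}; (D) has the earlier label → (D).
Ready: (C) and (H). (C) has the earlier label → (C).
(H), (I) and (J) are all available; (H) has the earlier label → (H).
Ready: (G), (I) and (J). (G) has the earlier label → (G).
Ready: (I) and (J). (I) has the earlier label → (I).
Now (B) and (J) have their prerequisites met. (B) has the earlier label, so (B) next.
Now (F) and (J) have their prerequisites met. (F) has the earlier label, so (F) next.
(J) needed (C), now all done → (J).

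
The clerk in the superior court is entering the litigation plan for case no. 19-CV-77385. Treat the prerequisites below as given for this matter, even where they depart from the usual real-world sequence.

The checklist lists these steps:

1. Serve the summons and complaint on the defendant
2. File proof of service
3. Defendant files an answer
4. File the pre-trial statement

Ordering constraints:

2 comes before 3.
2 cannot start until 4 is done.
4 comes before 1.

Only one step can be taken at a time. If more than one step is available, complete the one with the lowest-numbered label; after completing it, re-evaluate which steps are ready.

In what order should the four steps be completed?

4, 1, 2, 3

4 is the only step with nothing outstanding, so it goes first.
Now 1 and 2 have their prerequisites met. 1 has the earlier label, so 1 next.
2 is the only step now ready → 2.
That leaves 3 as the only ready step → 3.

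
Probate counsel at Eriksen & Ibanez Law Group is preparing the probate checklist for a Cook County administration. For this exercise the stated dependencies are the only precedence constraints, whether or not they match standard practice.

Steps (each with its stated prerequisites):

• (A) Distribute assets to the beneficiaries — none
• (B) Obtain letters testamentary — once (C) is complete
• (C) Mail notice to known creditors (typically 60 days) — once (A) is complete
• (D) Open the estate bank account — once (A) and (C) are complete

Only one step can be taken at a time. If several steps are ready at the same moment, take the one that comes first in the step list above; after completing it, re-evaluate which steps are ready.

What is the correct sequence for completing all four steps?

(A) → (C) → (B) → (D)

(A) is the only step with nothing outstanding, so it goes first.
(C) needed (A), now all done → (C).
Now (B) and (D) have their prerequisites met. (B) is listed earlier, so (B) next.
(D) needed (A) and (C), now all done → (D).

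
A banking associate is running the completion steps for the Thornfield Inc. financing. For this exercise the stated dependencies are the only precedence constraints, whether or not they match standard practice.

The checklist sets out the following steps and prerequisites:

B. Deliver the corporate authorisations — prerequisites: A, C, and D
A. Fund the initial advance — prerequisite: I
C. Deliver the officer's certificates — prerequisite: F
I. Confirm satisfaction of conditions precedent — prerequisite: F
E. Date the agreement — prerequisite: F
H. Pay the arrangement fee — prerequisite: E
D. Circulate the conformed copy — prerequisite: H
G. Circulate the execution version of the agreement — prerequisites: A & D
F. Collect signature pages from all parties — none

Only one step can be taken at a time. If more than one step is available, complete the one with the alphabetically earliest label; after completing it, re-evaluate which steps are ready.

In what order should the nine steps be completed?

F has no prerequisites → F first.
C, E and I are all available; C has the earlier label → C.
Now E and I have their prerequisites met. E has the earlier label, so E next.
Now H and I have their prerequisites met. H has the earlier label, so H next.
Now D and I have their prerequisites met. D has the earlier label, so D next.
That leaves I as the only ready step → I.
Next only A has its prerequisites met → A.
Now B and G have their prerequisites met. B has the earlier label, so B next.
That leaves G as the only ready step → G.

F, C, E, H, D, I, A, B, G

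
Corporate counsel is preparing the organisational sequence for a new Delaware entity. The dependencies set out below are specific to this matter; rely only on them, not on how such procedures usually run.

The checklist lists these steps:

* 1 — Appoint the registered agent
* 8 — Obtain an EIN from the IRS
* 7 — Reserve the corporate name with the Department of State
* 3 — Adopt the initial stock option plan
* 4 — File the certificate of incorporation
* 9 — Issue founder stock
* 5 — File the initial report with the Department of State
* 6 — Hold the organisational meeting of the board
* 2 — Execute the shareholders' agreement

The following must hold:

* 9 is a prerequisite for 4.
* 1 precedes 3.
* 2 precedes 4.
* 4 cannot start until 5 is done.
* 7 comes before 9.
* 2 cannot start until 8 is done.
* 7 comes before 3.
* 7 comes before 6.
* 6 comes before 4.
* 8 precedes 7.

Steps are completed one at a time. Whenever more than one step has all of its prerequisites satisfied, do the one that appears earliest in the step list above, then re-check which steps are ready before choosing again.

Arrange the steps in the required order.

Nothing is required for 1, 8 and 5. 1 is listed earlier → 1 first.
Ready: 8 and 5. 8 is listed earlier → 8.
7, 5 and 2 are all available; 7 is listed earlier → 7.
Now 3, 9, 5, 6 and 2 have their prerequisites met. 3 is listed earlier, so 3 next.
Now 9, 5, 6 and 2 have their prerequisites met. 9 is listed earlier, so 9 next.
5, 6 and 2 are all available; 5 is listed earlier → 5.
Ready: 6 and 2. 6 is listed earlier → 6.
That leaves 2 as the only ready step → 2.
4 needed 9, 5, 6 and 2, now all done → 4.

1, 8, 7, 3, 9, 5, 6, 2, 4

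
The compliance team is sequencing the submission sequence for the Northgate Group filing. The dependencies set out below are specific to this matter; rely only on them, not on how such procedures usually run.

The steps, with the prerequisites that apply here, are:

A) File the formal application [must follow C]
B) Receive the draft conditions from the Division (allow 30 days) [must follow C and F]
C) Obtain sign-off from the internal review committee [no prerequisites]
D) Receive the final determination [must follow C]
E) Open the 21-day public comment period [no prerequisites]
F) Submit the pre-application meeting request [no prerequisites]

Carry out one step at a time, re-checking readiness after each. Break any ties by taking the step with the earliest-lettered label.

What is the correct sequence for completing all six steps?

C, A, D, E, F, B

Nothing is required for C, E and F. C has the earlier label → C first.
A and D now also ready, so the ready set is {A, D, E, F}; A has the earlier label → A.
Ready: D, E and F. D has the earlier label → D.
Ready: E and F. E has the earlier label → E.
That leaves F as the only ready step → F.
B needed C and F, now all done → B.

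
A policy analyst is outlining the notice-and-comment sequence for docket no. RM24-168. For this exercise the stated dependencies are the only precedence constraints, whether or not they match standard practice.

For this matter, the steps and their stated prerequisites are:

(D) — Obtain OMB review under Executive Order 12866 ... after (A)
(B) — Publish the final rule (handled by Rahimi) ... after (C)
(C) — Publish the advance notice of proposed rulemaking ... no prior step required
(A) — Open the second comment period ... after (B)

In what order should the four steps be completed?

(C) is the only step with nothing outstanding, so it goes first.
That leaves (B) as the only ready step → (B).
(A) needed (B), now all done → (A).
(D) is the only step now ready → (D).

(C), (B), (A), (D)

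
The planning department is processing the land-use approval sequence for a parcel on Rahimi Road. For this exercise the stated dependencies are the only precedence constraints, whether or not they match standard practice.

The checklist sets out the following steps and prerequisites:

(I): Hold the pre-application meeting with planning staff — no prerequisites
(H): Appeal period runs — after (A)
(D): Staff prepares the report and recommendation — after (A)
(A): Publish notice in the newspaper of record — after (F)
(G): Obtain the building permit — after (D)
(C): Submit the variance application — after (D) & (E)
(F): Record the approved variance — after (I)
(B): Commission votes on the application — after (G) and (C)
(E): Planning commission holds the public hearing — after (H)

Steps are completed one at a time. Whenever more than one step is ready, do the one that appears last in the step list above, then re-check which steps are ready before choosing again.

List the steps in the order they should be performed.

(I), (F), (A), (D), (G), (H), (E), (C), (B)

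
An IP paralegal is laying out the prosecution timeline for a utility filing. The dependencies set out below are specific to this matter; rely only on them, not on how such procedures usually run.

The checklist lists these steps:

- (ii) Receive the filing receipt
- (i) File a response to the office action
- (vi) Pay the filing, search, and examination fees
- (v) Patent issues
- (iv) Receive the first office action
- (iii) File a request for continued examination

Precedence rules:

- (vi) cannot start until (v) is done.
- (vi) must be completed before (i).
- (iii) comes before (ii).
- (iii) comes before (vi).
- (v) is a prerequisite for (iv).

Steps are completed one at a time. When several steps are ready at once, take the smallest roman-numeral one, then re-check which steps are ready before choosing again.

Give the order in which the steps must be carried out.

(iii) → (ii) → (v) → (iv) → (vi) → (i)

Nothing is required for (iii) and (v). (iii) has the earlier label → (iii) first.
Ready: (ii) and (v). (ii) has the earlier label → (ii).
Next only (v) has its prerequisites met → (v).
Ready: (iv) and (vi). (iv) has the earlier label → (iv).
(vi) needed (iii) and (v), now all done → (vi).
Next only (i) has its prerequisites met → (i).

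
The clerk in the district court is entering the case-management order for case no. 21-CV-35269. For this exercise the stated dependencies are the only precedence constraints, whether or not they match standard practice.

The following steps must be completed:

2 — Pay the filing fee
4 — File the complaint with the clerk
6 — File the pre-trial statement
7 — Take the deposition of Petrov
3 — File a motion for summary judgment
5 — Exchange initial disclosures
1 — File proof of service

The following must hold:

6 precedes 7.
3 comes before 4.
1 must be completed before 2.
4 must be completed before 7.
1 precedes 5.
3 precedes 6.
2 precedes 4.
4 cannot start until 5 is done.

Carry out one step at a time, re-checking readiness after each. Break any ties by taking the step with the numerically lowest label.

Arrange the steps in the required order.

1, 2, 3, 5, 4, 6, 7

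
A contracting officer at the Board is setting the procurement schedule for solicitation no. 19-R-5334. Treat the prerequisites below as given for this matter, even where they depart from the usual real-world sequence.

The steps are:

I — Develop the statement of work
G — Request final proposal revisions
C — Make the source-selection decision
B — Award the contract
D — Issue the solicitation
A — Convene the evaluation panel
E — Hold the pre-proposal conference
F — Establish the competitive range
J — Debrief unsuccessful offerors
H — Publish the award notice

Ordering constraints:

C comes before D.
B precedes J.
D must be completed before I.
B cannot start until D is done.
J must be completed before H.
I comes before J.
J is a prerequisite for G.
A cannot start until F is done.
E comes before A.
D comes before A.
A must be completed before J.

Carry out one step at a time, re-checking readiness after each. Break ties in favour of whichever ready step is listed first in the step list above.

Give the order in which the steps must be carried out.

C → D → I → B → E → F → A → J → G → H

Nothing is required for C, E and F. C is listed earlier → C first.
D now also ready, so the ready set is {D, E, F}; D is listed earlier → D.
I and B now also ready, so the ready set is {I, B, E, F}; I is listed earlier → I.
Now B, E and F have their prerequisites met. B is listed earlier, so B next.
E and F are both available; E is listed earlier → E.
Next only F has its prerequisites met → F.
A is the only step now ready → A.
J is the only step now ready → J.
Ready: G and H. G is listed earlier → G.
H is the only step now ready → H.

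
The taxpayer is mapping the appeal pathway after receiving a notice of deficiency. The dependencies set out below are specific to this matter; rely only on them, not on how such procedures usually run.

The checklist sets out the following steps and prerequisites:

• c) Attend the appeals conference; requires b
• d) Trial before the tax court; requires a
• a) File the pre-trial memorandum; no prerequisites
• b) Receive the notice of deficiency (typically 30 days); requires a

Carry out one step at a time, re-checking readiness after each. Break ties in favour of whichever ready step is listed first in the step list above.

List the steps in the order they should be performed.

a → d → b → c

a has no prerequisites → a first.
d and b are both available; d is listed earlier → d.
b is the only step now ready → b.
c is the only step now ready → c.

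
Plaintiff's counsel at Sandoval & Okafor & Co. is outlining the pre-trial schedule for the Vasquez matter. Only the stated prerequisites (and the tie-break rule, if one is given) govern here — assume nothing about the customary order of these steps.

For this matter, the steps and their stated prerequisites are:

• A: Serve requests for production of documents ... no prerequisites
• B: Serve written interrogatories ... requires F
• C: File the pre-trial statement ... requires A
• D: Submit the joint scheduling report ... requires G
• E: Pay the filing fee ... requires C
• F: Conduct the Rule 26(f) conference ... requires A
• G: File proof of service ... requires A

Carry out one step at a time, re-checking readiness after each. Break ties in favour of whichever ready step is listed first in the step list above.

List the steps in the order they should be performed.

A, C, E, F, B, G, D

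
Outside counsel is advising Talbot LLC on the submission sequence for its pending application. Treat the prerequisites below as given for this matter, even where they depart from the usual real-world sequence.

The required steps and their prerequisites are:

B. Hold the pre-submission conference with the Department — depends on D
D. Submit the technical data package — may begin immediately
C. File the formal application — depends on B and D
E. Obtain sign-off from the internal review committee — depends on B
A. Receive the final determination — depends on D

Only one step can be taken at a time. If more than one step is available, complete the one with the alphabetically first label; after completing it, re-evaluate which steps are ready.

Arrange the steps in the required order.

D A B C E

D is the only step with nothing outstanding, so it goes first.
A and B are both available; A has the earlier label → A.
B needed D, now all done → B.
Now C and E have their prerequisites met. C has the earlier label, so C next.
E is the only step now ready → E.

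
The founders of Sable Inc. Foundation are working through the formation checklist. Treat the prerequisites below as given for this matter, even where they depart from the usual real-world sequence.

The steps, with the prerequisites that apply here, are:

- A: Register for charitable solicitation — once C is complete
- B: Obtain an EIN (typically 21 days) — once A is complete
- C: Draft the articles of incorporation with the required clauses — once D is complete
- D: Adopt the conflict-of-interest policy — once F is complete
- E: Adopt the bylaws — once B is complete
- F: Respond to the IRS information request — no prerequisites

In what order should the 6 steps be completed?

F, D, C, A, B, E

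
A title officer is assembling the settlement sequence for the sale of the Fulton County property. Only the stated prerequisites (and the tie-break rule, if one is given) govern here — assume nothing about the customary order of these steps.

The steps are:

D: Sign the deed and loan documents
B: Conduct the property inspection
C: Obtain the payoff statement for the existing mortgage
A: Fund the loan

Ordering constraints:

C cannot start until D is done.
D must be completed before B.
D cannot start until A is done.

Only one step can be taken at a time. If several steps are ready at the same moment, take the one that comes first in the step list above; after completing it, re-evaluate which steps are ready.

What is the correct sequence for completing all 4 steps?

A has no prerequisites → A first.
That leaves D as the only ready step → D.
Now B and C have their prerequisites met. B is listed earlier, so B next.
Next only C has its prerequisites met → C.

A, D, B, C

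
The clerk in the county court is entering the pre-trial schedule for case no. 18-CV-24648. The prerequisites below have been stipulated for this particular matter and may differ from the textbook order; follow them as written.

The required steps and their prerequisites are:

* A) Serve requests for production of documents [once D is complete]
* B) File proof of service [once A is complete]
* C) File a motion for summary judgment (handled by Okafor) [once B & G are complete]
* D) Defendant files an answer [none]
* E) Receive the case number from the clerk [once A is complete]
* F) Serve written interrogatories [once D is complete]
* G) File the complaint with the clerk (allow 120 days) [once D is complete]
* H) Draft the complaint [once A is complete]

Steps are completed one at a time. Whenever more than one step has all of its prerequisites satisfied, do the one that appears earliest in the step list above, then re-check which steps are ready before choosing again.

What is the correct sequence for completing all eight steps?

D A B E F G C H

D has no prerequisites → D first.
A, F and G are all available; A is listed earlier → A.
B, E and H now also ready, so the ready set is {B, E, F, G, H}; B is listed earlier → B.
Ready: E, F, G and H. E is listed earlier → E.
Ready: F, G and H. F is listed earlier → F.
Ready: G and H. G is listed earlier → G.
C now also ready, so the ready set is {C, H}; C is listed earlier → C.
H needed A, now all done → H.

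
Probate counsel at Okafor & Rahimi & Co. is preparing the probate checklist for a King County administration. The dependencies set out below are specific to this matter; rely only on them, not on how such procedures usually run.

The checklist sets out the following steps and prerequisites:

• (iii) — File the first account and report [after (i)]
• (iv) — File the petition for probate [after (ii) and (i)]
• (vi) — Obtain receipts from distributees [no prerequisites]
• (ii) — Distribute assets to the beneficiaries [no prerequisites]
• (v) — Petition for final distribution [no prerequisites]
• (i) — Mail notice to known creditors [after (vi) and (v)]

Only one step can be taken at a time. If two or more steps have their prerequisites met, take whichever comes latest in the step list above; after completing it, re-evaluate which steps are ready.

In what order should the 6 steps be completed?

(v), (ii) and (vi) have no prerequisites; (v) is listed later, so (v) is first.
Now (ii) and (vi) have their prerequisites met. (ii) is listed later, so (ii) next.
Next only (vi) has its prerequisites met → (vi).
(i) needed (v) and (vi), now all done → (i).
(iv) and (iii) are both available; (iv) is listed later → (iv).
Next only (iii) has its prerequisites met → (iii).

(v), (ii), (vi), (i), (iv), (iii)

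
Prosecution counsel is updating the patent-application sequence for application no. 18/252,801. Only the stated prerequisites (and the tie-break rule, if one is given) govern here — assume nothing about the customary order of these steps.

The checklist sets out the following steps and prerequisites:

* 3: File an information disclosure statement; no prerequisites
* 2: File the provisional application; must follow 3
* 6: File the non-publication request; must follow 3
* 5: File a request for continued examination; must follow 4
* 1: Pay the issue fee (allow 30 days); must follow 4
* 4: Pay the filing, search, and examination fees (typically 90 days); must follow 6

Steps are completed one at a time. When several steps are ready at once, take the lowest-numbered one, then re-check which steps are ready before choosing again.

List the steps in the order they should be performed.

3, 2, 6, 4, 1, 5

Only 3 has no prerequisites, so it is first.
Now 2 and 6 have their prerequisites met. 2 has the earlier label, so 2 next.
6 needed 3, now all done → 6.
4 is the only step now ready → 4.
Now 1 and 5 have their prerequisites met. 1 has the earlier label, so 1 next.
5 needed 4, now all done → 5.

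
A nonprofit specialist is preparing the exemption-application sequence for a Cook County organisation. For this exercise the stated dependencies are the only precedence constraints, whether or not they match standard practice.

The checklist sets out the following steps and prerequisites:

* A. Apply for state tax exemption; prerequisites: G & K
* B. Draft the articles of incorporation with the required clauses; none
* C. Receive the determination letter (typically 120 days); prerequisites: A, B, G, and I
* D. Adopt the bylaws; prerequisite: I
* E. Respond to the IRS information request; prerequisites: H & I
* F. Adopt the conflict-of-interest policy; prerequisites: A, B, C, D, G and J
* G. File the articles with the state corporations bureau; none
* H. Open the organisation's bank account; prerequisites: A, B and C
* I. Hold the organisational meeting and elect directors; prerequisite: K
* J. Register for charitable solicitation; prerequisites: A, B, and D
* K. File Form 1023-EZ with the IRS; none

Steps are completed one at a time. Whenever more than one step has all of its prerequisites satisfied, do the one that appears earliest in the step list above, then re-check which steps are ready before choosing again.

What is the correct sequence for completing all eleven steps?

B, G, K, A, I, C, D, H, E, J, F

Nothing is required for B, G and K. B is listed earlier → B first.
Now G and K have their prerequisites met. G is listed earlier, so G next.
Next only K has its prerequisites met → K.
Now A and I have their prerequisites met. A is listed earlier, so A next.
I is the only step now ready → I.
Now C and D have their prerequisites met. C is listed earlier, so C next.
D and H are both available; D is listed earlier → D.
Now H and J have their prerequisites met. H is listed earlier, so H next.
E and J are both available; E is listed earlier → E.
Next only J has its prerequisites met → J.
Next only F has its prerequisites met → F.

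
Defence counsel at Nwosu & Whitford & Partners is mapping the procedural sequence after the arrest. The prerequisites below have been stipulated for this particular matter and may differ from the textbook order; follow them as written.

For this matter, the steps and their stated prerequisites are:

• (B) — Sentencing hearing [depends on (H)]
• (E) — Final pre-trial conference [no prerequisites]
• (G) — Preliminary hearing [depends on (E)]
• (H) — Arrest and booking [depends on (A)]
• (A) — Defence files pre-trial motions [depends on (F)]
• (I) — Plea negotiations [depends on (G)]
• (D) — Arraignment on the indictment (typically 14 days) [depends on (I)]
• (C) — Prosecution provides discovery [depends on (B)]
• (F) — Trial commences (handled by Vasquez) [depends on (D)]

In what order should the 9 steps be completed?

(E), (G), (I), (D), (F), (A), (H), (B), (C)

(E) has no prerequisites → (E) first.
(G) needed (E), now all done → (G).
(I) is the only step now ready → (I).
That leaves (D) as the only ready step → (D).
That leaves (F) as the only ready step → (F).
That leaves (A) as the only ready step → (A).
(H) needed (A), now all done → (H).
That leaves (B) as the only ready step → (B).
(C) needed (B), now all done → (C).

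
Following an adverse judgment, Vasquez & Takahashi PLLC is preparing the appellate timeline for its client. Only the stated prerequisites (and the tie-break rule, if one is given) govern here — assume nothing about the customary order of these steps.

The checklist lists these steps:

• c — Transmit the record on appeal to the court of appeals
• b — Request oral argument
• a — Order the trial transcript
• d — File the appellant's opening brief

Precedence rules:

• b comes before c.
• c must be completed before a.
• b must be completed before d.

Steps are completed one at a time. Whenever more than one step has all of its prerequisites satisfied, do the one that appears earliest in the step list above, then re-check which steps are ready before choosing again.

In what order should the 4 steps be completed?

b, c, a, d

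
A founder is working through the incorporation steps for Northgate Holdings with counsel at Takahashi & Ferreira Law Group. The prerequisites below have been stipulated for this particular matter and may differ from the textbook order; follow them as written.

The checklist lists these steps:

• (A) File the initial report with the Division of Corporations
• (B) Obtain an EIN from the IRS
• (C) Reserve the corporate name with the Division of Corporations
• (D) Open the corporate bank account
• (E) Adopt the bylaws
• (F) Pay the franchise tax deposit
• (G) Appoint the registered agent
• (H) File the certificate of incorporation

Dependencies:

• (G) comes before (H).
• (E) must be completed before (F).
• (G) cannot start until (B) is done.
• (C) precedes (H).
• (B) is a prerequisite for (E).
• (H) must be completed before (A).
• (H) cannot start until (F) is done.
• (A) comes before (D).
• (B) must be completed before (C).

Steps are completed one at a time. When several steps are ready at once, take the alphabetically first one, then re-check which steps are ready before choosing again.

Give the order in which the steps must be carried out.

(B) → (C) → (E) → (F) → (G) → (H) → (A) → (D)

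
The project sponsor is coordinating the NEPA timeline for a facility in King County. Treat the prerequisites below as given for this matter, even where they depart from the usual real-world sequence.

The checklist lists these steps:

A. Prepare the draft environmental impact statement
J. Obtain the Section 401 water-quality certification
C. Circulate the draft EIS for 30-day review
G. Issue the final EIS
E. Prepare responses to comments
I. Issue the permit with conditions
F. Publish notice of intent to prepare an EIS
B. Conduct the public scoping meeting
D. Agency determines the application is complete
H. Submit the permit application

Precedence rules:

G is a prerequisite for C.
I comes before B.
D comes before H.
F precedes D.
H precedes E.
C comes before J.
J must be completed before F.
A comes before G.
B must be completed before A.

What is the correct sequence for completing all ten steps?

I B A G C J F D H E

I is the only step with nothing outstanding, so it goes first.
That leaves B as the only ready step → B.
A needed B, now all done → A.
G is the only step now ready → G.
Next only C has its prerequisites met → C.
J needed C, now all done → J.
F needed J, now all done → F.
D needed F, now all done → D.
H is the only step now ready → H.
E is the only step now ready → E.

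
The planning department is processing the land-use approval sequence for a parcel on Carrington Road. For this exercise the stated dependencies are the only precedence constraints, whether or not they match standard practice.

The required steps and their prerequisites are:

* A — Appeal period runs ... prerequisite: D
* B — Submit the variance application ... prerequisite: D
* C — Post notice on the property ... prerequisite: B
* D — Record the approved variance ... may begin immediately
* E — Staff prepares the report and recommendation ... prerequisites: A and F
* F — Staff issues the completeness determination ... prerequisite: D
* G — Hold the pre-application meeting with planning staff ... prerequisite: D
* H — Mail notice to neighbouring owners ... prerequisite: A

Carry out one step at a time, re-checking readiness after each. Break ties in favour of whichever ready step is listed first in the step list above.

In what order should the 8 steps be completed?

D is the only step with nothing outstanding, so it goes first.
Ready: A, B, F and G. A is listed earlier → A.
Ready: B, F, G and H. B is listed earlier → B.
Ready: C, F, G and H. C is listed earlier → C.
Now F, G and H have their prerequisites met. F is listed earlier, so F next.
E, G and H are all available; E is listed earlier → E.
Ready: G and H. G is listed earlier → G.
H needed A, now all done → H.

D A B C F E G H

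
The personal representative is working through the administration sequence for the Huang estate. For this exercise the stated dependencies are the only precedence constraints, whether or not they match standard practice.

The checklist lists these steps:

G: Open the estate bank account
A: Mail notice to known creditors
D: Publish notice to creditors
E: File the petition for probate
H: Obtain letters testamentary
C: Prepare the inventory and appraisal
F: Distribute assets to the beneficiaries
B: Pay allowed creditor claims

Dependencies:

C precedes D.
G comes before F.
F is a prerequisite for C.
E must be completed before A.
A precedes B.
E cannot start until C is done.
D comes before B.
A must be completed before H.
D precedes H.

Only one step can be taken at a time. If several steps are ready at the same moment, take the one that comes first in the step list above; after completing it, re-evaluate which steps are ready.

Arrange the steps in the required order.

G, F, C, D, E, A, H, B

G is the only step with nothing outstanding, so it goes first.
That leaves F as the only ready step → F.
C needed F, now all done → C.
D and E are both available; D is listed earlier → D.
E is the only step now ready → E.
A is the only step now ready → A.
Now H and B have their prerequisites met. H is listed earlier, so H next.
B needed A and D, now all done → B.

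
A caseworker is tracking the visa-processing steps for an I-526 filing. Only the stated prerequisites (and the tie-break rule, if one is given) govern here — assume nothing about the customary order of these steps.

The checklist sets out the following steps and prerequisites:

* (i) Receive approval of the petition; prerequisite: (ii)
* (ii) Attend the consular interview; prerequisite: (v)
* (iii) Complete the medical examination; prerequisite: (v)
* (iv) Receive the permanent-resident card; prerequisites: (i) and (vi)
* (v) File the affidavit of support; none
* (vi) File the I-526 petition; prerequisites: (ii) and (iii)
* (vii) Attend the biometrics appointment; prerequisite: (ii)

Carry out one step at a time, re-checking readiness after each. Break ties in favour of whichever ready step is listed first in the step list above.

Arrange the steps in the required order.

(v) is the only step with nothing outstanding, so it goes first.
Now (ii) and (iii) have their prerequisites met. (ii) is listed earlier, so (ii) next.
(i) and (vii) now also ready, so the ready set is {(i), (iii), (vii)}; (i) is listed earlier → (i).
Ready: (iii) and (vii). (iii) is listed earlier → (iii).
(vi) now also ready, so the ready set is {(vi), (vii)}; (vi) is listed earlier → (vi).
Now (iv) and (vii) have their prerequisites met. (iv) is listed earlier, so (iv) next.
(vii) needed (ii), now all done → (vii).

(v) (ii) (i) (iii) (vi) (iv) (vii)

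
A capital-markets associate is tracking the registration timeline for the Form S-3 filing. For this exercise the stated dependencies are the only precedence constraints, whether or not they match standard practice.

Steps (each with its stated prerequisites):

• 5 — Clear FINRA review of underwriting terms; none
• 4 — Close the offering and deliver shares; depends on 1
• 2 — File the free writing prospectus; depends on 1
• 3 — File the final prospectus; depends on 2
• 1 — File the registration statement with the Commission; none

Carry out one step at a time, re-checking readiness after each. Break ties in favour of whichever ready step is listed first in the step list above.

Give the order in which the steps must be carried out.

5 → 1 → 4 → 2 → 3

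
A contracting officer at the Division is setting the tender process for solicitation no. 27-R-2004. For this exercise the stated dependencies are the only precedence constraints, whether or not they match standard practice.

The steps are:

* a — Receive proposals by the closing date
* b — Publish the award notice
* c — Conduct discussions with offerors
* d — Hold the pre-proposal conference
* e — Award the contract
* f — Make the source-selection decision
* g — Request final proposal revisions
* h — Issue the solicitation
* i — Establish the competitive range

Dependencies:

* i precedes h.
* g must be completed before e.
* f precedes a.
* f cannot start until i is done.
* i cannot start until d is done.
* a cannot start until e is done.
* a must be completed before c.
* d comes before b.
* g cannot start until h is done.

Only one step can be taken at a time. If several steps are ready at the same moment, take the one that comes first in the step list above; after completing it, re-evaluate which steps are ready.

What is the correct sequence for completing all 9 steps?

d → b → i → f → h → g → e → a → c

d is the only step with nothing outstanding, so it goes first.
b and i are both available; b is listed earlier → b.
i needed d, now all done → i.
f and h are both available; f is listed earlier → f.
Next only h has its prerequisites met → h.
g is the only step now ready → g.
Next only e has its prerequisites met → e.
Next only a has its prerequisites met → a.
c needed a, now all done → c.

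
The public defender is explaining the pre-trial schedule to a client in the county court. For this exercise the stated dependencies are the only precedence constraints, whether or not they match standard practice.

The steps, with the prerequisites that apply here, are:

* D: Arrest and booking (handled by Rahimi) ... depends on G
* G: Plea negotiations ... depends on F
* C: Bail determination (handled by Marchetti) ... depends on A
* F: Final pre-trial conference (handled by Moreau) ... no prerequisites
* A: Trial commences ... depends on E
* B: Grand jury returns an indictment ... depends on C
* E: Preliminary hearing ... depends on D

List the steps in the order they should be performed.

F is the only step with nothing outstanding, so it goes first.
G needed F, now all done → G.
D needed G, now all done → D.
E needed D, now all done → E.
That leaves A as the only ready step → A.
C is the only step now ready → C.
B needed C, now all done → B.

F, G, D, E, A, C, B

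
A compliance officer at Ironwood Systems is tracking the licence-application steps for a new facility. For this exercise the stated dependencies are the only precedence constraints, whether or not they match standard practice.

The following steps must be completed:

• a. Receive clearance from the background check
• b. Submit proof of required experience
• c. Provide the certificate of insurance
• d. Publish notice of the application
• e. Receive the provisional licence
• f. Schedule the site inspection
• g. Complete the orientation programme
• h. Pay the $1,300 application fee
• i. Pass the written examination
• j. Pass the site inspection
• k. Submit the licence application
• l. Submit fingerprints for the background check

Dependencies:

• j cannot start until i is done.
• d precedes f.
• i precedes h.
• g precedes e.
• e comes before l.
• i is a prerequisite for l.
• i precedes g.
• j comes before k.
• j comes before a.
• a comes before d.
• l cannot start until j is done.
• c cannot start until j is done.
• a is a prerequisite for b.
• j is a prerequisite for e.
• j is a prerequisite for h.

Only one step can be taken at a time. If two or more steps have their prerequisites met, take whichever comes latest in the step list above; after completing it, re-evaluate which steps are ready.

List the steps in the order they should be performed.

i has no prerequisites → i first.
Ready: j and g. j is listed later → j.
k, h, c and a now also ready, so the ready set is {k, h, g, c, a}; k is listed later → k.
Ready: h, g, c and a. h is listed later → h.
g, c and a are all available; g is listed later → g.
e now also ready, so the ready set is {e, c, a}; e is listed later → e.
l, c and a are all available; l is listed later → l.
Ready: c and a. c is listed later → c.
Next only a has its prerequisites met → a.
Now d and b have their prerequisites met. d is listed later, so d next.
f and b are both available; f is listed later → f.
b needed a, now all done → b.

i, j, k, h, g, e, l, c, a, d, f, b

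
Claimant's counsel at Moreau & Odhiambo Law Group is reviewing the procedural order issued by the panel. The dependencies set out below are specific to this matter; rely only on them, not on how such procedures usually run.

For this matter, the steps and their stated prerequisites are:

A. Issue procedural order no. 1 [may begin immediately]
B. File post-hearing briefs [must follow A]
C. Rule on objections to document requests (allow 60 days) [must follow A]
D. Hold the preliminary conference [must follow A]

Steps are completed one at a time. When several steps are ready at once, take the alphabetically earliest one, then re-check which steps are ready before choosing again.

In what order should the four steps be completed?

A → B → C → D

A has no prerequisites → A first.
B, C and D are all available; B has the earlier label → B.
Ready: C and D. C has the earlier label → C.
D is the only step now ready → D.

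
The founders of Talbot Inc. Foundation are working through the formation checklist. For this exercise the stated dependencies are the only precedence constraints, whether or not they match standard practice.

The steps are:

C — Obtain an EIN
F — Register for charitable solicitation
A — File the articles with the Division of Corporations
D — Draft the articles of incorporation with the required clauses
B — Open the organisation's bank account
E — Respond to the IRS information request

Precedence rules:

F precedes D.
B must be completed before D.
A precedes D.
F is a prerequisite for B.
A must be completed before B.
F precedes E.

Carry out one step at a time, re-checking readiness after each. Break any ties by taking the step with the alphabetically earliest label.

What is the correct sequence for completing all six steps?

A C F B D E

Nothing is required for A, C and F. A has the earlier label → A first.
C and F are both available; C has the earlier label → C.
F is the only step now ready → F.
Ready: B and E. B has the earlier label → B.
D now also ready, so the ready set is {D, E}; D has the earlier label → D.
E is the only step now ready → E.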